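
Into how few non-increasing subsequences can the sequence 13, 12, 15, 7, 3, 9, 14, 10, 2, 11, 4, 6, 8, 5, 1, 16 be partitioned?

5

The minimum number of non-increasing subsequences covering a sequence equals the length of its longest strictly increasing subsequence.
LIS length is 5 (e.g. 7, 9, 10, 11, 16), so 5 piles are needed.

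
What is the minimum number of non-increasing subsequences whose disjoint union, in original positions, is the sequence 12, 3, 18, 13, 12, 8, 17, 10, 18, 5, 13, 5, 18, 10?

The minimum number of non-increasing subsequences covering a sequence equals the length of its longest strictly increasing subsequence.
LIS length is 5 (e.g. 3, 8, 10, 13, 18), so 5 piles are needed.

5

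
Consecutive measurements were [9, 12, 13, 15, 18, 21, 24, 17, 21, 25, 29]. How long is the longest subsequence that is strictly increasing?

9

Let dp[i] be the length of the longest such subsequence ending at index i:
i:      1  2  3  4  5  6  7  8  9 10 11
a[i]:   9 12 13 15 18 21 24 17 21 25 29
dp:     1  2  3  4  5  6  7  5  6  8  9
Maximum dp value is 9.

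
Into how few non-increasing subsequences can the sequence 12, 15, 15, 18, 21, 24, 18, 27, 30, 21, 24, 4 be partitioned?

The minimum number of non-increasing subsequences covering a sequence equals the length of its longest strictly increasing subsequence.
LIS length is 7 (e.g. 12, 15, 18, 21, 24, 27, 30), so 7 piles are needed.

7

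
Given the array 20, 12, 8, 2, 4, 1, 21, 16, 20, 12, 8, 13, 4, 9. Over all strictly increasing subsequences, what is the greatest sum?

48

Let S[i] be the best sum of a strictly increasing subsequence ending at i:
i:      1  2  3  4  5  6  7  8  9 10 11 12 13 14
a[i]:  20 12  8  2  4  1 21 16 20 12  8 13  4  9
S:     20 12  8  2  6  1 41 28 48 20 14 33  6 23
Maximum is 48 (e.g. 12 + 16 + 20).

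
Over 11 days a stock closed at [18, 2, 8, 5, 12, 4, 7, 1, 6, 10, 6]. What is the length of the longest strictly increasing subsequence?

Let dp[i] be the length of the longest such subsequence ending at index i:
i:      1  2  3  4  5  6  7  8  9 10 11
a[i]:  18  2  8  5 12  4  7  1  6 10  6
dp:     1  1  2  2  3  2  3  1  3  4  3
Maximum dp value is 4.

4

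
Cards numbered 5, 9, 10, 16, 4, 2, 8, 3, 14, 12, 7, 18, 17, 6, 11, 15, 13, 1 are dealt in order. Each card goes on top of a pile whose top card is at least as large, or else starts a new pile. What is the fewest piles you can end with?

5

The minimum number of non-increasing subsequences covering a sequence equals the length of its longest strictly increasing subsequence.
LIS length is 5 (e.g. 5, 9, 10, 16, 18), so 5 piles are needed.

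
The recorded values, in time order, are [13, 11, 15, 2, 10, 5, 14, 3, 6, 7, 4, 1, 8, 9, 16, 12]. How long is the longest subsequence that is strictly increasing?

Track the smallest tail for each achievable length (strict):
13 → extends → [13]
11 → replaces 13 → [11]
15 → extends → [11, 15]
2 → replaces 11 → [2, 15]
10 → replaces 15 → [2, 10]
5 → replaces 10 → [2, 5]
14 → extends → [2, 5, 14]
3 → replaces 5 → [2, 3, 14]
6 → replaces 14 → [2, 3, 6]
7 → extends → [2, 3, 6, 7]
4 → replaces 6 → [2, 3, 4, 7]
1 → replaces 2 → [1, 3, 4, 7]
8 → extends → [1, 3, 4, 7, 8]
9 → extends → [1, 3, 4, 7, 8, 9]
16 → extends → [1, 3, 4, 7, 8, 9, 16]
12 → replaces 16 → [1, 3, 4, 7, 8, 9, 12]
Seven tails, so the longest strictly increasing subsequence has length 7 (e.g. 2, 5, 6, 7, 8, 9, 16).

7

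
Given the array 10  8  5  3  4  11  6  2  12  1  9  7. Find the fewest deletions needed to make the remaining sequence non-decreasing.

8

Fewest deletions = n − (longest non-decreasing subsequence).
i:      1  2  3  4  5  6  7  8  9 10 11 12
a[i]:  10  8  5  3  4 11  6  2 12  1  9  7
dp:     1  1  1  1  2  3  3  1  4  1  4  4
max dp = 4, so deletions = 12 − 4 = 8.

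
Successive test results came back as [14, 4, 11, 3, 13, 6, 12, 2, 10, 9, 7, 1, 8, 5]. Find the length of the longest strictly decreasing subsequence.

Let dp[i] be the longest strictly decreasing subsequence ending at i:
i:      1  2  3  4  5  6  7  8  9 10 11 12 13 14
a[i]:  14  4 11  3 13  6 12  2 10  9  7  1  8  5
dp:     1  2  2  3  2  3  3  4  4  5  6  7  6  7
Maximum is 7.

7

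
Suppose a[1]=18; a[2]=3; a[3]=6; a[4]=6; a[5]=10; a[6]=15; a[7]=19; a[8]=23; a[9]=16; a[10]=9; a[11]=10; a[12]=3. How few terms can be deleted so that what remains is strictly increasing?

Fewest deletions = n − (longest strictly increasing subsequence).
i:      1  2  3  4  5  6  7  8  9 10 11 12
a[i]:  18  3  6  6 10 15 19 23 16  9 10  3
dp:     1  1  2  2  3  4  5  6  5  3  4  1
max dp = 6, so deletions = 12 − 6 = 6.

6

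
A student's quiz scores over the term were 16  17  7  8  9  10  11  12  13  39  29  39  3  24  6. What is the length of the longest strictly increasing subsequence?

9

Track the smallest tail for each achievable length (strict):
16 → extends → [16]
17 → extends → [16, 17]
7 → replaces 16 → [7, 17]
8 → replaces 17 → [7, 8]
9 → extends → [7, 8, 9]
10 → extends → [7, 8, 9, 10]
11 → extends → [7, 8, 9, 10, 11]
12 → extends → [7, 8, 9, 10, 11, 12]
13 → extends → [7, 8, 9, 10, 11, 12, 13]
39 → extends → [7, 8, 9, 10, 11, 12, 13, 39]
29 → replaces 39 → [7, 8, 9, 10, 11, 12, 13, 29]
39 → extends → [7, 8, 9, 10, 11, 12, 13, 29, 39]
3 → replaces 7 → [3, 8, 9, 10, 11, 12, 13, 29, 39]
24 → replaces 29 → [3, 8, 9, 10, 11, 12, 13, 24, 39]
6 → replaces 8 → [3, 6, 9, 10, 11, 12, 13, 24, 39]
Nine tails, so the longest strictly increasing subsequence has length 9 (e.g. 7, 8, 9, 10, 11, 12, 13, 29, 39).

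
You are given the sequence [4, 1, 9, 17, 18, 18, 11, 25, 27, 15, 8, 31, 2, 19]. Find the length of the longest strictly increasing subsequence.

7

Track the smallest tail for each achievable length (strict):
4 → extends → [4]
1 → replaces 4 → [1]
9 → extends → [1, 9]
17 → extends → [1, 9, 17]
18 → extends → [1, 9, 17, 18]
18 → already a tail → [1, 9, 17, 18]
11 → replaces 17 → [1, 9, 11, 18]
25 → extends → [1, 9, 11, 18, 25]
27 → extends → [1, 9, 11, 18, 25, 27]
15 → replaces 18 → [1, 9, 11, 15, 25, 27]
8 → replaces 9 → [1, 8, 11, 15, 25, 27]
31 → extends → [1, 8, 11, 15, 25, 27, 31]
2 → replaces 8 → [1, 2, 11, 15, 25, 27, 31]
19 → replaces 25 → [1, 2, 11, 15, 19, 27, 31]
Seven tails, so the longest strictly increasing subsequence has length 7 (e.g. 4, 9, 17, 18, 25, 27, 31).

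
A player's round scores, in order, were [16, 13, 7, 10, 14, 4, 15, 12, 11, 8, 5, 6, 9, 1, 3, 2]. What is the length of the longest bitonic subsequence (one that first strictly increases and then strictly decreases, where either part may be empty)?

10

inc[i] = longest strictly increasing subsequence ending at i; dec[i] = longest strictly decreasing subsequence starting at i:
i:      1  2  3  4  5  6  7  8  9 10 11 12 13 14 15 16
a[i]:  16 13  7 10 14  4 15 12 11  8  5  6  9  1  3  2
inc:    1  1  1  2  3  1  4  3  3  2  2  3  4  1  2  2
dec:    8  7  4  5  7  3  7  6  5  4  3  3  3  1  2  1
Best peak at i=7 (value 15): inc=4, dec=7, length 4+7−1 = 10.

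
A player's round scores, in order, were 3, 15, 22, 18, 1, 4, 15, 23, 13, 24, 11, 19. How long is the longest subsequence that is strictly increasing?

Track the smallest tail for each achievable length (strict):
3 → extends → [3]
15 → extends → [3, 15]
22 → extends → [3, 15, 22]
18 → replaces 22 → [3, 15, 18]
1 → replaces 3 → [1, 15, 18]
4 → replaces 15 → [1, 4, 18]
15 → replaces 18 → [1, 4, 15]
23 → extends → [1, 4, 15, 23]
13 → replaces 15 → [1, 4, 13, 23]
24 → extends → [1, 4, 13, 23, 24]
11 → replaces 13 → [1, 4, 11, 23, 24]
19 → replaces 23 → [1, 4, 11, 19, 24]
Five tails, so the longest strictly increasing subsequence has length 5 (e.g. 3, 15, 22, 23, 24).

5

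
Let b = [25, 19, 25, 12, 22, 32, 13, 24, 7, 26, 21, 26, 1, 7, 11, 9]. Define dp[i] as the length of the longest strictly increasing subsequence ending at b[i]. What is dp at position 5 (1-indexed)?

2

dp[i] = 1 + max{dp[j] : j<i, b[j]<b[i]} (or 1 if no such j):
i:      1  2  3  4  5  6  7  8  9 10 11 12 13 14 15 16
b[i]:  25 19 25 12 22 32 13 24  7 26 21 26  1  7 11  9
dp:     1  1  2  1  2  3  2  3  1  4  3  4  1  2  3  3
At index 5 the value is 2.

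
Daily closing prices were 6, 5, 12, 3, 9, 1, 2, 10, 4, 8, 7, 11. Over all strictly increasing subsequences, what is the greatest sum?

36

Let S[i] be the best sum of a strictly increasing subsequence ending at i:
i:      1  2  3  4  5  6  7  8  9 10 11 12
a[i]:   6  5 12  3  9  1  2 10  4  8  7 11
S:      6  5 18  3 15  1  3 25  7 15 14 36
Maximum is 36 (e.g. 6 + 9 + 10 + 11).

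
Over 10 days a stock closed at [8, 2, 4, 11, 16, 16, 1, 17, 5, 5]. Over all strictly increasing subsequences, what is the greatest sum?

52

Let S[i] be the best sum of a strictly increasing subsequence ending at i:
i:      1  2  3  4  5  6  7  8  9 10
a[i]:   8  2  4 11 16 16  1 17  5  5
S:      8  2  6 19 35 35  1 52 11 11
Maximum is 52 (e.g. 8 + 11 + 16 + 17).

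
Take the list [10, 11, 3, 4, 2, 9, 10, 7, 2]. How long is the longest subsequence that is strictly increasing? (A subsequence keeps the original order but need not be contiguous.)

4

Track the smallest tail for each achievable length (strict):
10 → extends → [10]
11 → extends → [10, 11]
3 → replaces 10 → [3, 11]
4 → replaces 11 → [3, 4]
2 → replaces 3 → [2, 4]
9 → extends → [2, 4, 9]
10 → extends → [2, 4, 9, 10]
7 → replaces 9 → [2, 4, 7, 10]
2 → already a tail → [2, 4, 7, 10]
Four tails, so the longest strictly increasing subsequence has length 4 (e.g. 3, 4, 9, 10).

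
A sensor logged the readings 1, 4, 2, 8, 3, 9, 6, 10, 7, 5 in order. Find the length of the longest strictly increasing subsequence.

Track the smallest tail for each achievable length (strict):
1 → extends → [1]
4 → extends → [1, 4]
2 → replaces 4 → [1, 2]
8 → extends → [1, 2, 8]
3 → replaces 8 → [1, 2, 3]
9 → extends → [1, 2, 3, 9]
6 → replaces 9 → [1, 2, 3, 6]
10 → extends → [1, 2, 3, 6, 10]
7 → replaces 10 → [1, 2, 3, 6, 7]
5 → replaces 6 → [1, 2, 3, 5, 7]
Five tails, so the longest strictly increasing subsequence has length 5 (e.g. 1, 4, 8, 9, 10).

5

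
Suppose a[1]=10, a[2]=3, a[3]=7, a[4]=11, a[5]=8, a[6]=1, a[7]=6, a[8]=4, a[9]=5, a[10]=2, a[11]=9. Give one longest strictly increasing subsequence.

Patience tails give the LIS length; then backtrack through the dp parents:
10 → extends → [10]
3 → replaces 10 → [3]
7 → extends → [3, 7]
11 → extends → [3, 7, 11]
8 → replaces 11 → [3, 7, 8]
1 → replaces 3 → [1, 7, 8]
6 → replaces 7 → [1, 6, 8]
4 → replaces 6 → [1, 4, 8]
5 → replaces 8 → [1, 4, 5]
2 → replaces 4 → [1, 2, 5]
9 → extends → [1, 2, 5, 9]
Length 4; one witness is 3, 7, 8, 9.

3, 7, 8, 9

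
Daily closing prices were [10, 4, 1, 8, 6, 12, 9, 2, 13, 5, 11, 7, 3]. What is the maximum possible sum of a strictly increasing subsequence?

37

Let S[i] be the best sum of a strictly increasing subsequence ending at i:
i:      1  2  3  4  5  6  7  8  9 10 11 12 13
a[i]:  10  4  1  8  6 12  9  2 13  5 11  7  3
S:     10  4  1 12 10 24 21  3 37  9 32 17  6
Maximum is 37 (e.g. 4 + 8 + 12 + 13).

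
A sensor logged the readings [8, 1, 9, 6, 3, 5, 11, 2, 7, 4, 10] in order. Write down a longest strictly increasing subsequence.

Patience tails give the LIS length; then backtrack through the dp parents:
8 → extends → [8]
1 → replaces 8 → [1]
9 → extends → [1, 9]
6 → replaces 9 → [1, 6]
3 → replaces 6 → [1, 3]
5 → extends → [1, 3, 5]
11 → extends → [1, 3, 5, 11]
2 → replaces 3 → [1, 2, 5, 11]
7 → replaces 11 → [1, 2, 5, 7]
4 → replaces 5 → [1, 2, 4, 7]
10 → extends → [1, 2, 4, 7, 10]
Length 5; one witness is 1, 3, 5, 7, 10.

1, 3, 5, 7, 10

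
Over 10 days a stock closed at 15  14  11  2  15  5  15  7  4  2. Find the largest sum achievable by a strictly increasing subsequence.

Let S[i] be the best sum of a strictly increasing subsequence ending at i:
i:      1  2  3  4  5  6  7  8  9 10
a[i]:  15 14 11  2 15  5 15  7  4  2
S:     15 14 11  2 29  7 29 14  6  2
Maximum is 29 (e.g. 14 + 15).

29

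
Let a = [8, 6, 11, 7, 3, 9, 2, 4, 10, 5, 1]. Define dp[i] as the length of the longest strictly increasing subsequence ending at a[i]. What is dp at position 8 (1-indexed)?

2

dp[i] = 1 + max{dp[j] : j<i, a[j]<a[i]} (or 1 if no such j):
i:      1  2  3  4  5  6  7  8  9 10 11
a[i]:   8  6 11  7  3  9  2  4 10  5  1
dp:     1  1  2  2  1  3  1  2  4  3  1
At index 8 the value is 2.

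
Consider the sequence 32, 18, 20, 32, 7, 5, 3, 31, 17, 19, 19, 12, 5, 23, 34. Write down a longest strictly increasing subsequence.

7, 17, 19, 23, 34

Patience tails give the LIS length; then backtrack through the dp parents:
32 → extends → [32]
18 → replaces 32 → [18]
20 → extends → [18, 20]
32 → extends → [18, 20, 32]
7 → replaces 18 → [7, 20, 32]
5 → replaces 7 → [5, 20, 32]
3 → replaces 5 → [3, 20, 32]
31 → replaces 32 → [3, 20, 31]
17 → replaces 20 → [3, 17, 31]
19 → replaces 31 → [3, 17, 19]
19 → already a tail → [3, 17, 19]
12 → replaces 17 → [3, 12, 19]
5 → replaces 12 → [3, 5, 19]
23 → extends → [3, 5, 19, 23]
34 → extends → [3, 5, 19, 23, 34]
Length 5; one witness is 7, 17, 19, 23, 34.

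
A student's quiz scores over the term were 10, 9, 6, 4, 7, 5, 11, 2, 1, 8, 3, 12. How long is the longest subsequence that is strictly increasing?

4

Track the smallest tail for each achievable length (strict):
10 → extends → [10]
9 → replaces 10 → [9]
6 → replaces 9 → [6]
4 → replaces 6 → [4]
7 → extends → [4, 7]
5 → replaces 7 → [4, 5]
11 → extends → [4, 5, 11]
2 → replaces 4 → [2, 5, 11]
1 → replaces 2 → [1, 5, 11]
8 → replaces 11 → [1, 5, 8]
3 → replaces 5 → [1, 3, 8]
12 → extends → [1, 3, 8, 12]
Four tails, so the longest strictly increasing subsequence has length 4 (e.g. 6, 7, 11, 12).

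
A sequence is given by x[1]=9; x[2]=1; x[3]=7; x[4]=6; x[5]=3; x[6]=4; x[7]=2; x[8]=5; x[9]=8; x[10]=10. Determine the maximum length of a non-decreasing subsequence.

6

Let dp[i] be the length of the longest such subsequence ending at index i:
i:      1  2  3  4  5  6  7  8  9 10
x[i]:   9  1  7  6  3  4  2  5  8 10
dp:     1  1  2  2  2  3  2  4  5  6
Maximum dp value is 6.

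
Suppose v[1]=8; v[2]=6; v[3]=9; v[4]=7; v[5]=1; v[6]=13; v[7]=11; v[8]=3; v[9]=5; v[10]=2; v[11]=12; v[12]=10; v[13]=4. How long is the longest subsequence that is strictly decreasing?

Negate each value so 'decreasing' becomes 'increasing', then run patience tails on the negated sequence:
-8 → extends → [-8]
-6 → extends → [-8, -6]
-9 → replaces -8 → [-9, -6]
-7 → replaces -6 → [-9, -7]
-1 → extends → [-9, -7, -1]
-13 → replaces -9 → [-13, -7, -1]
-11 → replaces -7 → [-13, -11, -1]
-3 → replaces -1 → [-13, -11, -3]
-5 → replaces -3 → [-13, -11, -5]
-2 → extends → [-13, -11, -5, -2]
-12 → replaces -11 → [-13, -12, -5, -2]
-10 → replaces -5 → [-13, -12, -10, -2]
-4 → replaces -2 → [-13, -12, -10, -4]
Four tails, so the longest strictly decreasing subsequence of the original has length 4.

4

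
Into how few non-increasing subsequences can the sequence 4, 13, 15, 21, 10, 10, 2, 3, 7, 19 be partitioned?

4

Place each on the leftmost legal pile:
4 → new pile 1 (tops now [4])
13 → new pile 2 (tops now [4, 13])
15 → new pile 3 (tops now [4, 13, 15])
21 → new pile 4 (tops now [4, 13, 15, 21])
10 → pile 2 (tops now [4, 10, 15, 21])
10 → pile 2 (tops now [4, 10, 15, 21])
2 → pile 1 (tops now [2, 10, 15, 21])
3 → pile 2 (tops now [2, 3, 15, 21])
7 → pile 3 (tops now [2, 3, 7, 21])
19 → pile 4 (tops now [2, 3, 7, 19])
Four piles.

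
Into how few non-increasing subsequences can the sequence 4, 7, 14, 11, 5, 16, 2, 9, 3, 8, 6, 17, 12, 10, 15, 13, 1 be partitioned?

Place each on the leftmost legal pile:
4 → new pile 1 (tops now [4])
7 → new pile 2 (tops now [4, 7])
14 → new pile 3 (tops now [4, 7, 14])
11 → pile 3 (tops now [4, 7, 11])
5 → pile 2 (tops now [4, 5, 11])
16 → new pile 4 (tops now [4, 5, 11, 16])
2 → pile 1 (tops now [2, 5, 11, 16])
9 → pile 3 (tops now [2, 5, 9, 16])
3 → pile 2 (tops now [2, 3, 9, 16])
8 → pile 3 (tops now [2, 3, 8, 16])
6 → pile 3 (tops now [2, 3, 6, 16])
17 → new pile 5 (tops now [2, 3, 6, 16, 17])
12 → pile 4 (tops now [2, 3, 6, 12, 17])
10 → pile 4 (tops now [2, 3, 6, 10, 17])
15 → pile 5 (tops now [2, 3, 6, 10, 15])
13 → pile 5 (tops now [2, 3, 6, 10, 13])
1 → pile 1 (tops now [1, 3, 6, 10, 13])
Five piles.

5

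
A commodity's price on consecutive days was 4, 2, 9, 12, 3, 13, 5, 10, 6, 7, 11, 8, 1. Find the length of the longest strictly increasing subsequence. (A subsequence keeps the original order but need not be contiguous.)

Track the smallest tail for each achievable length (strict):
4 → extends → [4]
2 → replaces 4 → [2]
9 → extends → [2, 9]
12 → extends → [2, 9, 12]
3 → replaces 9 → [2, 3, 12]
13 → extends → [2, 3, 12, 13]
5 → replaces 12 → [2, 3, 5, 13]
10 → replaces 13 → [2, 3, 5, 10]
6 → replaces 10 → [2, 3, 5, 6]
7 → extends → [2, 3, 5, 6, 7]
11 → extends → [2, 3, 5, 6, 7, 11]
8 → replaces 11 → [2, 3, 5, 6, 7, 8]
1 → replaces 2 → [1, 3, 5, 6, 7, 8]
Six tails, so the longest strictly increasing subsequence has length 6 (e.g. 2, 3, 5, 6, 7, 11).

6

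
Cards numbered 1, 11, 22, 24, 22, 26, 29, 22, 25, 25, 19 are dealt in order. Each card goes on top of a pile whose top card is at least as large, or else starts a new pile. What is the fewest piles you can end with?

Place each on the leftmost legal pile:
1 → new pile 1 (tops now [1])
11 → new pile 2 (tops now [1, 11])
22 → new pile 3 (tops now [1, 11, 22])
24 → new pile 4 (tops now [1, 11, 22, 24])
22 → pile 3 (tops now [1, 11, 22, 24])
26 → new pile 5 (tops now [1, 11, 22, 24, 26])
29 → new pile 6 (tops now [1, 11, 22, 24, 26, 29])
22 → pile 3 (tops now [1, 11, 22, 24, 26, 29])
25 → pile 5 (tops now [1, 11, 22, 24, 25, 29])
25 → pile 5 (tops now [1, 11, 22, 24, 25, 29])
19 → pile 3 (tops now [1, 11, 19, 24, 25, 29])
Six piles.

6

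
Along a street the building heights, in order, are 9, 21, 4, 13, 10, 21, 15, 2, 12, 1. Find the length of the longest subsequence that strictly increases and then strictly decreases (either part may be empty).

inc[i] = longest strictly increasing subsequence ending at i; dec[i] = longest strictly decreasing subsequence starting at i:
i:      1  2  3  4  5  6  7  8  9 10
a[i]:   9 21  4 13 10 21 15  2 12  1
inc:    1  2  1  2  2  3  3  1  3  1
dec:    4  5  3  4  3  4  3  2  2  1
Best peak at i=2 (value 21): inc=2, dec=5, length 2+5−1 = 6.

6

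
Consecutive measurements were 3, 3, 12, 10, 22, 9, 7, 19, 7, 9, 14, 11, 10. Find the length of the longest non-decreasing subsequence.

6

Track the smallest tail for each achievable length (allowing ties):
3 → extends → [3]
3 → extends → [3, 3]
12 → extends → [3, 3, 12]
10 → replaces 12 → [3, 3, 10]
22 → extends → [3, 3, 10, 22]
9 → replaces 10 → [3, 3, 9, 22]
7 → replaces 9 → [3, 3, 7, 22]
19 → replaces 22 → [3, 3, 7, 19]
7 → replaces 19 → [3, 3, 7, 7]
9 → extends → [3, 3, 7, 7, 9]
14 → extends → [3, 3, 7, 7, 9, 14]
11 → replaces 14 → [3, 3, 7, 7, 9, 11]
10 → replaces 11 → [3, 3, 7, 7, 9, 10]
Six tails, so the longest non-decreasing subsequence has length 6 (e.g. 3, 3, 7, 7, 9, 14).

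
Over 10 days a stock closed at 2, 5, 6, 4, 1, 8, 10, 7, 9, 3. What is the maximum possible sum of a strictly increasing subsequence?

31

Let S[i] be the best sum of a strictly increasing subsequence ending at i:
i:      1  2  3  4  5  6  7  8  9 10
a[i]:   2  5  6  4  1  8 10  7  9  3
S:      2  7 13  6  1 21 31 20 30  5
Maximum is 31 (e.g. 2 + 5 + 6 + 8 + 10).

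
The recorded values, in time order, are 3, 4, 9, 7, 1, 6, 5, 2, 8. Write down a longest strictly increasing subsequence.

Patience tails give the LIS length; then backtrack through the dp parents:
3 → extends → [3]
4 → extends → [3, 4]
9 → extends → [3, 4, 9]
7 → replaces 9 → [3, 4, 7]
1 → replaces 3 → [1, 4, 7]
6 → replaces 7 → [1, 4, 6]
5 → replaces 6 → [1, 4, 5]
2 → replaces 4 → [1, 2, 5]
8 → extends → [1, 2, 5, 8]
Length 4; one witness is 3, 4, 7, 8.

3, 4, 7, 8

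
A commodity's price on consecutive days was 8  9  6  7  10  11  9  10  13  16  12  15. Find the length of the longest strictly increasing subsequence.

Track the smallest tail for each achievable length (strict):
8 → extends → [8]
9 → extends → [8, 9]
6 → replaces 8 → [6, 9]
7 → replaces 9 → [6, 7]
10 → extends → [6, 7, 10]
11 → extends → [6, 7, 10, 11]
9 → replaces 10 → [6, 7, 9, 11]
10 → replaces 11 → [6, 7, 9, 10]
13 → extends → [6, 7, 9, 10, 13]
16 → extends → [6, 7, 9, 10, 13, 16]
12 → replaces 13 → [6, 7, 9, 10, 12, 16]
15 → replaces 16 → [6, 7, 9, 10, 12, 15]
Six tails, so the longest strictly increasing subsequence has length 6 (e.g. 8, 9, 10, 11, 13, 16).

6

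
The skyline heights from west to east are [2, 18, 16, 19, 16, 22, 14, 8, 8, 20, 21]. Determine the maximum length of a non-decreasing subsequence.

5

Track the smallest tail for each achievable length (allowing ties):
2 → extends → [2]
18 → extends → [2, 18]
16 → replaces 18 → [2, 16]
19 → extends → [2, 16, 19]
16 → replaces 19 → [2, 16, 16]
22 → extends → [2, 16, 16, 22]
14 → replaces 16 → [2, 14, 16, 22]
8 → replaces 14 → [2, 8, 16, 22]
8 → replaces 16 → [2, 8, 8, 22]
20 → replaces 22 → [2, 8, 8, 20]
21 → extends → [2, 8, 8, 20, 21]
Five tails, so the longest non-decreasing subsequence has length 5 (e.g. 2, 18, 19, 20, 21).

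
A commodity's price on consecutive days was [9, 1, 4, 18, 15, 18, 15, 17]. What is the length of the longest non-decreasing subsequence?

5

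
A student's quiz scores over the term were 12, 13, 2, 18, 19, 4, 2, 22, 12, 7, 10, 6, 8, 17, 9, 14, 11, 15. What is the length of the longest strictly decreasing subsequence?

Negate each value so 'decreasing' becomes 'increasing', then run patience tails on the negated sequence:
-12 → extends → [-12]
-13 → replaces -12 → [-13]
-2 → extends → [-13, -2]
-18 → replaces -13 → [-18, -2]
-19 → replaces -18 → [-19, -2]
-4 → replaces -2 → [-19, -4]
-2 → extends → [-19, -4, -2]
-22 → replaces -19 → [-22, -4, -2]
-12 → replaces -4 → [-22, -12, -2]
-7 → replaces -2 → [-22, -12, -7]
-10 → replaces -7 → [-22, -12, -10]
-6 → extends → [-22, -12, -10, -6]
-8 → replaces -6 → [-22, -12, -10, -8]
-17 → replaces -12 → [-22, -17, -10, -8]
-9 → replaces -8 → [-22, -17, -10, -9]
-14 → replaces -10 → [-22, -17, -14, -9]
-11 → replaces -9 → [-22, -17, -14, -11]
-15 → replaces -14 → [-22, -17, -15, -11]
Four tails, so the longest strictly decreasing subsequence of the original has length 4.

4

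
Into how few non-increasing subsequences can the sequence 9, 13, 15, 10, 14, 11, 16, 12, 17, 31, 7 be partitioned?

6

The minimum number of non-increasing subsequences covering a sequence equals the length of its longest strictly increasing subsequence.
LIS length is 6 (e.g. 9, 13, 15, 16, 17, 31), so 6 piles are needed.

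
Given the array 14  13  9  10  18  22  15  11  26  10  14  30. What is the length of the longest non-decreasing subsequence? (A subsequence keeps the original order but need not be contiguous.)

Track the smallest tail for each achievable length (allowing ties):
14 → extends → [14]
13 → replaces 14 → [13]
9 → replaces 13 → [9]
10 → extends → [9, 10]
18 → extends → [9, 10, 18]
22 → extends → [9, 10, 18, 22]
15 → replaces 18 → [9, 10, 15, 22]
11 → replaces 15 → [9, 10, 11, 22]
26 → extends → [9, 10, 11, 22, 26]
10 → replaces 11 → [9, 10, 10, 22, 26]
14 → replaces 22 → [9, 10, 10, 14, 26]
30 → extends → [9, 10, 10, 14, 26, 30]
Six tails, so the longest non-decreasing subsequence has length 6 (e.g. 9, 10, 18, 22, 26, 30).

6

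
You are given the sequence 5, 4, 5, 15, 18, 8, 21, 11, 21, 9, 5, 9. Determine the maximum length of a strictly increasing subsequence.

5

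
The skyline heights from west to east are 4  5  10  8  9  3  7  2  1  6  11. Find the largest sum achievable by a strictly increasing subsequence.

Let S[i] be the best sum of a strictly increasing subsequence ending at i:
i:      1  2  3  4  5  6  7  8  9 10 11
a[i]:   4  5 10  8  9  3  7  2  1  6 11
S:      4  9 19 17 26  3 16  2  1 15 37
Maximum is 37 (e.g. 4 + 5 + 8 + 9 + 11).

37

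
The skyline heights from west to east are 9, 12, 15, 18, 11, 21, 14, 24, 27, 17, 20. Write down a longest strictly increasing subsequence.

9, 12, 15, 18, 21, 24, 27

Patience tails give the LIS length; then backtrack through the dp parents:
9 → extends → [9]
12 → extends → [9, 12]
15 → extends → [9, 12, 15]
18 → extends → [9, 12, 15, 18]
11 → replaces 12 → [9, 11, 15, 18]
21 → extends → [9, 11, 15, 18, 21]
14 → replaces 15 → [9, 11, 14, 18, 21]
24 → extends → [9, 11, 14, 18, 21, 24]
27 → extends → [9, 11, 14, 18, 21, 24, 27]
17 → replaces 18 → [9, 11, 14, 17, 21, 24, 27]
20 → replaces 21 → [9, 11, 14, 17, 20, 24, 27]
Length 7; one witness is 9, 12, 15, 18, 21, 24, 27.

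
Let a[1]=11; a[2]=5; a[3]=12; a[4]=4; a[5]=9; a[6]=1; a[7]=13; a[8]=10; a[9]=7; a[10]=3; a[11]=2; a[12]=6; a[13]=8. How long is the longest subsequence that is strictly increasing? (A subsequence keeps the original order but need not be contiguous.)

4

Track the smallest tail for each achievable length (strict):
11 → extends → [11]
5 → replaces 11 → [5]
12 → extends → [5, 12]
4 → replaces 5 → [4, 12]
9 → replaces 12 → [4, 9]
1 → replaces 4 → [1, 9]
13 → extends → [1, 9, 13]
10 → replaces 13 → [1, 9, 10]
7 → replaces 9 → [1, 7, 10]
3 → replaces 7 → [1, 3, 10]
2 → replaces 3 → [1, 2, 10]
6 → replaces 10 → [1, 2, 6]
8 → extends → [1, 2, 6, 8]
Four tails, so the longest strictly increasing subsequence has length 4 (e.g. 1, 3, 6, 8).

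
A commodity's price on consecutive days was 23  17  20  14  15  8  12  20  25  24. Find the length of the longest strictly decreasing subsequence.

4

Negate each value so 'decreasing' becomes 'increasing', then run patience tails on the negated sequence:
-23 → extends → [-23]
-17 → extends → [-23, -17]
-20 → replaces -17 → [-23, -20]
-14 → extends → [-23, -20, -14]
-15 → replaces -14 → [-23, -20, -15]
-8 → extends → [-23, -20, -15, -8]
-12 → replaces -8 → [-23, -20, -15, -12]
-20 → already a tail → [-23, -20, -15, -12]
-25 → replaces -23 → [-25, -20, -15, -12]
-24 → replaces -20 → [-25, -24, -15, -12]
Four tails, so the longest strictly decreasing subsequence of the original has length 4.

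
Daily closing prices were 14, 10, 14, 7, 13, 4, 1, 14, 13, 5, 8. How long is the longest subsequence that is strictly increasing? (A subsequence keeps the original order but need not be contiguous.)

3

Track the smallest tail for each achievable length (strict):
14 → extends → [14]
10 → replaces 14 → [10]
14 → extends → [10, 14]
7 → replaces 10 → [7, 14]
13 → replaces 14 → [7, 13]
4 → replaces 7 → [4, 13]
1 → replaces 4 → [1, 13]
14 → extends → [1, 13, 14]
13 → already a tail → [1, 13, 14]
5 → replaces 13 → [1, 5, 14]
8 → replaces 14 → [1, 5, 8]
Three tails, so the longest strictly increasing subsequence has length 3 (e.g. 10, 13, 14).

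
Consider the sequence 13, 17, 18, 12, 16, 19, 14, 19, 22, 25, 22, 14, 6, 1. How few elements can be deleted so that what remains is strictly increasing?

8

Fewest deletions = n − (longest strictly increasing subsequence).
Patience tails:
13 → extends → [13]
17 → extends → [13, 17]
18 → extends → [13, 17, 18]
12 → replaces 13 → [12, 17, 18]
16 → replaces 17 → [12, 16, 18]
19 → extends → [12, 16, 18, 19]
14 → replaces 16 → [12, 14, 18, 19]
19 → already a tail → [12, 14, 18, 19]
22 → extends → [12, 14, 18, 19, 22]
25 → extends → [12, 14, 18, 19, 22, 25]
22 → already a tail → [12, 14, 18, 19, 22, 25]
14 → already a tail → [12, 14, 18, 19, 22, 25]
6 → replaces 12 → [6, 14, 18, 19, 22, 25]
1 → replaces 6 → [1, 14, 18, 19, 22, 25]
Longest strictly increasing subsequence has length 6, so deletions = 14 − 6 = 8.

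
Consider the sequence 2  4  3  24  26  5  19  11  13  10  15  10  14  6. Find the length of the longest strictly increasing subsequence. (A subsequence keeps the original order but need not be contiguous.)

6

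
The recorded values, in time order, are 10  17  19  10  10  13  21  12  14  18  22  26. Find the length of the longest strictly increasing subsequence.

Let dp[i] be the length of the longest such subsequence ending at index i:
i:      1  2  3  4  5  6  7  8  9 10 11 12
a[i]:  10 17 19 10 10 13 21 12 14 18 22 26
dp:     1  2  3  1  1  2  4  2  3  4  5  6
Maximum dp value is 6.

6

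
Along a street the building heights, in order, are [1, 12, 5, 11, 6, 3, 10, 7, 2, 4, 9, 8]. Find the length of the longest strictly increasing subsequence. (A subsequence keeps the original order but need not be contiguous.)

5

Let dp[i] be the length of the longest such subsequence ending at index i:
i:      1  2  3  4  5  6  7  8  9 10 11 12
a[i]:   1 12  5 11  6  3 10  7  2  4  9  8
dp:     1  2  2  3  3  2  4  4  2  3  5  5
Maximum dp value is 5.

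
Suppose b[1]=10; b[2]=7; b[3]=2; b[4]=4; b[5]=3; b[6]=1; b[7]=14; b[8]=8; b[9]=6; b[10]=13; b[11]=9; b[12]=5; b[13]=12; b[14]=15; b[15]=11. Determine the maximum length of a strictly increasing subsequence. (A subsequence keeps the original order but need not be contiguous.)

6

Track the smallest tail for each achievable length (strict):
10 → extends → [10]
7 → replaces 10 → [7]
2 → replaces 7 → [2]
4 → extends → [2, 4]
3 → replaces 4 → [2, 3]
1 → replaces 2 → [1, 3]
14 → extends → [1, 3, 14]
8 → replaces 14 → [1, 3, 8]
6 → replaces 8 → [1, 3, 6]
13 → extends → [1, 3, 6, 13]
9 → replaces 13 → [1, 3, 6, 9]
5 → replaces 6 → [1, 3, 5, 9]
12 → extends → [1, 3, 5, 9, 12]
15 → extends → [1, 3, 5, 9, 12, 15]
11 → replaces 12 → [1, 3, 5, 9, 11, 15]
Six tails, so the longest strictly increasing subsequence has length 6 (e.g. 2, 4, 8, 9, 12, 15).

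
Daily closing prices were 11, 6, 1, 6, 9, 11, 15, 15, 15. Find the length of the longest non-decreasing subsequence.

Let dp[i] be the length of the longest such subsequence ending at index i:
i:      1  2  3  4  5  6  7  8  9
a[i]:  11  6  1  6  9 11 15 15 15
dp:     1  1  1  2  3  4  5  6  7
Maximum dp value is 7.

7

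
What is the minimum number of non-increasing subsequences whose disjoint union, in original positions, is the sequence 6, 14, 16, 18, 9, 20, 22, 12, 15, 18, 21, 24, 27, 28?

9

Place each on the leftmost legal pile:
6 → new pile 1 (tops now [6])
14 → new pile 2 (tops now [6, 14])
16 → new pile 3 (tops now [6, 14, 16])
18 → new pile 4 (tops now [6, 14, 16, 18])
9 → pile 2 (tops now [6, 9, 16, 18])
20 → new pile 5 (tops now [6, 9, 16, 18, 20])
22 → new pile 6 (tops now [6, 9, 16, 18, 20, 22])
12 → pile 3 (tops now [6, 9, 12, 18, 20, 22])
15 → pile 4 (tops now [6, 9, 12, 15, 20, 22])
18 → pile 5 (tops now [6, 9, 12, 15, 18, 22])
21 → pile 6 (tops now [6, 9, 12, 15, 18, 21])
24 → new pile 7 (tops now [6, 9, 12, 15, 18, 21, 24])
27 → new pile 8 (tops now [6, 9, 12, 15, 18, 21, 24, 27])
28 → new pile 9 (tops now [6, 9, 12, 15, 18, 21, 24, 27, 28])
Nine piles.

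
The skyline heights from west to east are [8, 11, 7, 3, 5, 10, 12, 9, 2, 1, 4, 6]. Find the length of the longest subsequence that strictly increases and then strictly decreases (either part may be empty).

7

inc[i] = longest strictly increasing subsequence ending at i; dec[i] = longest strictly decreasing subsequence starting at i:
i:      1  2  3  4  5  6  7  8  9 10 11 12
a[i]:   8 11  7  3  5 10 12  9  2  1  4  6
inc:    1  2  1  1  2  3  4  3  1  1  2  3
dec:    5  5  4  3  3  4  4  3  2  1  1  1
Best peak at i=7 (value 12): inc=4, dec=4, length 4+4−1 = 7.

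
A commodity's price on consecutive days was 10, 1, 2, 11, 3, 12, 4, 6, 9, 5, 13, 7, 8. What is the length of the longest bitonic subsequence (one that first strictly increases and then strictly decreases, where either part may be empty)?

inc[i] = longest strictly increasing subsequence ending at i; dec[i] = longest strictly decreasing subsequence starting at i:
i:      1  2  3  4  5  6  7  8  9 10 11 12 13
a[i]:  10  1  2 11  3 12  4  6  9  5 13  7  8
inc:    1  1  2  3  3  4  4  5  6  5  7  6  7
dec:    3  1  1  3  1  3  1  2  2  1  2  1  1
Best peak at i=11 (value 13): inc=7, dec=2, length 7+2−1 = 8.

8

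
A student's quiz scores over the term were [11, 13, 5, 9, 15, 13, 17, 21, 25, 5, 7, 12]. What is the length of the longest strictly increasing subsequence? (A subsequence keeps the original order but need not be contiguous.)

Track the smallest tail for each achievable length (strict):
11 → extends → [11]
13 → extends → [11, 13]
5 → replaces 11 → [5, 13]
9 → replaces 13 → [5, 9]
15 → extends → [5, 9, 15]
13 → replaces 15 → [5, 9, 13]
17 → extends → [5, 9, 13, 17]
21 → extends → [5, 9, 13, 17, 21]
25 → extends → [5, 9, 13, 17, 21, 25]
5 → already a tail → [5, 9, 13, 17, 21, 25]
7 → replaces 9 → [5, 7, 13, 17, 21, 25]
12 → replaces 13 → [5, 7, 12, 17, 21, 25]
Six tails, so the longest strictly increasing subsequence has length 6 (e.g. 11, 13, 15, 17, 21, 25).

6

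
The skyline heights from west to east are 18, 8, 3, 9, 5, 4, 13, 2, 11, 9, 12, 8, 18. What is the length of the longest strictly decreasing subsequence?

5

Let dp[i] be the longest strictly decreasing subsequence ending at i:
i:      1  2  3  4  5  6  7  8  9 10 11 12 13
a[i]:  18  8  3  9  5  4 13  2 11  9 12  8 18
dp:     1  2  3  2  3  4  2  5  3  4  3  5  1
Maximum is 5.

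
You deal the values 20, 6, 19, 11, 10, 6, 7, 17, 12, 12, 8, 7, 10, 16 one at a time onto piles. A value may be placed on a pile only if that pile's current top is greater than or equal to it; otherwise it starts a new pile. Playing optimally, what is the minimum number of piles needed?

Place each on the leftmost legal pile:
20 → new pile 1 (tops now [20])
6 → pile 1 (tops now [6])
19 → new pile 2 (tops now [6, 19])
11 → pile 2 (tops now [6, 11])
10 → pile 2 (tops now [6, 10])
6 → pile 1 (tops now [6, 10])
7 → pile 2 (tops now [6, 7])
17 → new pile 3 (tops now [6, 7, 17])
12 → pile 3 (tops now [6, 7, 12])
12 → pile 3 (tops now [6, 7, 12])
8 → pile 3 (tops now [6, 7, 8])
7 → pile 2 (tops now [6, 7, 8])
10 → new pile 4 (tops now [6, 7, 8, 10])
16 → new pile 5 (tops now [6, 7, 8, 10, 16])
Five piles.

5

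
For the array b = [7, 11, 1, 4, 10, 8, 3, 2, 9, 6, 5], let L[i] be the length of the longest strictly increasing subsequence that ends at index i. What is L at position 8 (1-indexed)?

dp[i] = 1 + max{dp[j] : j<i, b[j]<b[i]} (or 1 if no such j):
i:      1  2  3  4  5  6  7  8  9 10 11
b[i]:   7 11  1  4 10  8  3  2  9  6  5
dp:     1  2  1  2  3  3  2  2  4  3  3
At index 8 the value is 2.

2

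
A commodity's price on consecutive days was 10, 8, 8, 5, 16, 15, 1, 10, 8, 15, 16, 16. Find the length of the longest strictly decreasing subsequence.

4

Negate each value so 'decreasing' becomes 'increasing', then run patience tails on the negated sequence:
-10 → extends → [-10]
-8 → extends → [-10, -8]
-8 → already a tail → [-10, -8]
-5 → extends → [-10, -8, -5]
-16 → replaces -10 → [-16, -8, -5]
-15 → replaces -8 → [-16, -15, -5]
-1 → extends → [-16, -15, -5, -1]
-10 → replaces -5 → [-16, -15, -10, -1]
-8 → replaces -1 → [-16, -15, -10, -8]
-15 → already a tail → [-16, -15, -10, -8]
-16 → already a tail → [-16, -15, -10, -8]
-16 → already a tail → [-16, -15, -10, -8]
Four tails, so the longest strictly decreasing subsequence of the original has length 4.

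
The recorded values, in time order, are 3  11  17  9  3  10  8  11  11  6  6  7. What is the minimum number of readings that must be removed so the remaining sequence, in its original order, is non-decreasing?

Fewest deletions = n − (longest non-decreasing subsequence).
Patience tails:
3 → extends → [3]
11 → extends → [3, 11]
17 → extends → [3, 11, 17]
9 → replaces 11 → [3, 9, 17]
3 → replaces 9 → [3, 3, 17]
10 → replaces 17 → [3, 3, 10]
8 → replaces 10 → [3, 3, 8]
11 → extends → [3, 3, 8, 11]
11 → extends → [3, 3, 8, 11, 11]
6 → replaces 8 → [3, 3, 6, 11, 11]
6 → replaces 11 → [3, 3, 6, 6, 11]
7 → replaces 11 → [3, 3, 6, 6, 7]
Longest non-decreasing subsequence has length 5, so deletions = 12 − 5 = 7.

7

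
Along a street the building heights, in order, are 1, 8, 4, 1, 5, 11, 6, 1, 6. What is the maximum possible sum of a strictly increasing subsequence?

21

Let S[i] be the best sum of a strictly increasing subsequence ending at i:
i:      1  2  3  4  5  6  7  8  9
a[i]:   1  8  4  1  5 11  6  1  6
S:      1  9  5  1 10 21 16  1 16
Maximum is 21 (e.g. 1 + 4 + 5 + 11).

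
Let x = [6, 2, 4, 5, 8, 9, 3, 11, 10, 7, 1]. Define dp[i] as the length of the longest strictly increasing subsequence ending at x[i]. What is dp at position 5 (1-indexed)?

dp[i] = 1 + max{dp[j] : j<i, x[j]<x[i]} (or 1 if no such j):
i:      1  2  3  4  5  6  7  8  9 10 11
x[i]:   6  2  4  5  8  9  3 11 10  7  1
dp:     1  1  2  3  4  5  2  6  6  4  1
At index 5 the value is 4.

4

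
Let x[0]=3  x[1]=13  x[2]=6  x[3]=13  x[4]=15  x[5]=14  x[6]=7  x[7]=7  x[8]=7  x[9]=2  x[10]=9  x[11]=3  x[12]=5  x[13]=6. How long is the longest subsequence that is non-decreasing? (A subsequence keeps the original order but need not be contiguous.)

6

Track the smallest tail for each achievable length (allowing ties):
3 → extends → [3]
13 → extends → [3, 13]
6 → replaces 13 → [3, 6]
13 → extends → [3, 6, 13]
15 → extends → [3, 6, 13, 15]
14 → replaces 15 → [3, 6, 13, 14]
7 → replaces 13 → [3, 6, 7, 14]
7 → replaces 14 → [3, 6, 7, 7]
7 → extends → [3, 6, 7, 7, 7]
2 → replaces 3 → [2, 6, 7, 7, 7]
9 → extends → [2, 6, 7, 7, 7, 9]
3 → replaces 6 → [2, 3, 7, 7, 7, 9]
5 → replaces 7 → [2, 3, 5, 7, 7, 9]
6 → replaces 7 → [2, 3, 5, 6, 7, 9]
Six tails, so the longest non-decreasing subsequence has length 6 (e.g. 3, 6, 7, 7, 7, 9).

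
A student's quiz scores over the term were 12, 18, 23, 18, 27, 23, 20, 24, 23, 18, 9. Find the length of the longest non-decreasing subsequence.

5

Track the smallest tail for each achievable length (allowing ties):
12 → extends → [12]
18 → extends → [12, 18]
23 → extends → [12, 18, 23]
18 → replaces 23 → [12, 18, 18]
27 → extends → [12, 18, 18, 27]
23 → replaces 27 → [12, 18, 18, 23]
20 → replaces 23 → [12, 18, 18, 20]
24 → extends → [12, 18, 18, 20, 24]
23 → replaces 24 → [12, 18, 18, 20, 23]
18 → replaces 20 → [12, 18, 18, 18, 23]
9 → replaces 12 → [9, 18, 18, 18, 23]
Five tails, so the longest non-decreasing subsequence has length 5 (e.g. 12, 18, 23, 23, 24).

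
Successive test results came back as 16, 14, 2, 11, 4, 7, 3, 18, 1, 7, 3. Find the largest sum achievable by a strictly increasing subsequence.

Let S[i] be the best sum of a strictly increasing subsequence ending at i:
i:      1  2  3  4  5  6  7  8  9 10 11
a[i]:  16 14  2 11  4  7  3 18  1  7  3
S:     16 14  2 13  6 13  5 34  1 13  5
Maximum is 34 (e.g. 16 + 18).

34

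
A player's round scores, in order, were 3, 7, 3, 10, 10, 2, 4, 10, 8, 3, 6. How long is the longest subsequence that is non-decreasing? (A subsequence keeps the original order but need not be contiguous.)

5

Let dp[i] be the length of the longest such subsequence ending at index i:
i:      1  2  3  4  5  6  7  8  9 10 11
a[i]:   3  7  3 10 10  2  4 10  8  3  6
dp:     1  2  2  3  4  1  3  5  4  3  4
Maximum dp value is 5.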